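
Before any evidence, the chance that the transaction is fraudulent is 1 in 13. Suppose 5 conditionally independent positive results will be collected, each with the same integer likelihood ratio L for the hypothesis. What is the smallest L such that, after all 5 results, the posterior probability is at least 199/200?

Prior odds = (1/13)/(12/13) = 1/12.
Target odds = 0.995/0.005 = 199.
Need L⁵ ≥ 199 ÷ (1/12) = 2388.
4⁵ = 1024 < 2388 ≤ 3125 = 5⁵, so L = 5.

5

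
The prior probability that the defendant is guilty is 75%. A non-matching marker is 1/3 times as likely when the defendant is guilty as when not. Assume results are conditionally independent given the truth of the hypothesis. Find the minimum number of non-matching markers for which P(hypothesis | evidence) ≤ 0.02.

Prior odds: 0.75 ÷ 0.25 = 3.
Likelihood ratio per non-matching marker = 1/3.
Target posterior odds = 0.02/0.98 = 1/49.
Require (1/3)ⁿ ≤ 1/49 ÷ 3 = 1/147.
(1/3)⁴ = 1/81 is still above 1/147 but (1/3)⁵ = 1/243 is at or below it, so n = 5.

5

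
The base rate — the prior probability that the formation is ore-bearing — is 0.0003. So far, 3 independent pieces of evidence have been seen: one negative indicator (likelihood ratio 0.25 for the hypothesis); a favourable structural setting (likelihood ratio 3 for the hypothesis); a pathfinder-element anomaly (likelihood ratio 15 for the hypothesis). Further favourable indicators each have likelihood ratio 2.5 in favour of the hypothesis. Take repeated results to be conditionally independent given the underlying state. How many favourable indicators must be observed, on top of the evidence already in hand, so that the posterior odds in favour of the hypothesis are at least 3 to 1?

Prior odds = 0.0003/0.9997 = 3/9997.
Combined Bayes factor of the evidence already in hand = 0.25 × 3 × 15 = 11.25.
Odds after that evidence = (3/9997) × 11.25 = 135/39988.
Target odds = 3.
Need 2.5ⁿ ≥ 3 ÷ (135/39988) = 39988/45.
2.5⁷ = 610.3515625 falls short of 39988/45 but 2.5⁸ = 390625/256 reaches it, so n = 8.

8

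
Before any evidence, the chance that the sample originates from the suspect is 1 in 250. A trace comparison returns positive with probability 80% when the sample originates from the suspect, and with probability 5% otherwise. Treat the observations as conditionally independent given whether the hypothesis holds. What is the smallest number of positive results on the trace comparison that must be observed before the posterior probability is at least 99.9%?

Prior odds: 0.004 ÷ 0.996 = 1/249.
Likelihood ratio of a positive result = 0.8/0.05 = 16.
Target posterior odds = 0.999/0.001 = 999.
Need (1/249) × 16ⁿ ≥ 999, i.e. 16ⁿ ≥ 248751.
16⁴ = 65536 falls short of 248751 but 16⁵ = 1048576 reaches it, so n = 5.

5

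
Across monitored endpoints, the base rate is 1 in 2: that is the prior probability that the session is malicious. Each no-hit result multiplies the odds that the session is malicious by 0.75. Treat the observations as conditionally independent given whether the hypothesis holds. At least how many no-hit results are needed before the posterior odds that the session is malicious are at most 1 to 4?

5

Prior odds = 0.5/0.5 = 1.
Likelihood ratio per no-hit result = 0.75.
Target odds = 0.25.
Require 0.75ⁿ ≤ 0.25 ÷ 1 = 0.25.
0.75⁴ = 0.31640625 is still above 0.25 but 0.75⁵ = 243/1024 is at or below it, so n = 5.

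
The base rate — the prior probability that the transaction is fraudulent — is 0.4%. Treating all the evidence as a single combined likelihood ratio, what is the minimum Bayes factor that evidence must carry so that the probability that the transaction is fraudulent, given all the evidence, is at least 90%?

Prior odds = 0.004/0.996 = 1/249.
Target odds = 0.9/0.1 = 9.
Required Bayes factor = 9 ÷ (1/249) = 2241.

2241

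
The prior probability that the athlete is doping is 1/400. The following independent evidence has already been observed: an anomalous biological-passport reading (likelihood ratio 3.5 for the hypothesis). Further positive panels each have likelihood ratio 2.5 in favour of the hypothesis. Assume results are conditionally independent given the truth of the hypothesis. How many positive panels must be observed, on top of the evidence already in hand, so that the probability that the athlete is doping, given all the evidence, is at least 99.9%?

13

Prior odds = 0.0025/0.9975 = 1/399.
Bayes factor of the evidence already in hand = 3.5.
Odds after that evidence = (1/399) × 3.5 = 1/114.
Target odds = 0.999/0.001 = 999.
Need 2.5ⁿ ≥ 999 ÷ (1/114) = 113886.
2.5¹² = 244140625/4096 falls short of 113886 but 2.5¹³ ≈149012 reaches it, so n = 13.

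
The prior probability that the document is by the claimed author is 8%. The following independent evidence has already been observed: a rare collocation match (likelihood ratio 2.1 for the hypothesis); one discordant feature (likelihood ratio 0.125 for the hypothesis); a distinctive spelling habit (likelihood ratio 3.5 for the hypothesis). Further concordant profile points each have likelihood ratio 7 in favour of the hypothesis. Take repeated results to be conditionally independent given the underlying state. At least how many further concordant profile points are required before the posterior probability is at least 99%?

4

Prior odds = 0.08/0.92 = 2/23.
Combined Bayes factor of the evidence already in hand = 2.1 × 0.125 × 3.5 = 0.91875.
Odds after that evidence = (2/23) × 0.91875 = 147/1840.
Target odds = 0.99/0.01 = 99.
Need 7ⁿ ≥ 99 ÷ (147/1840) = 60720/49.
7³ = 343 falls short of 60720/49 but 7⁴ = 2401 reaches it, so n = 4.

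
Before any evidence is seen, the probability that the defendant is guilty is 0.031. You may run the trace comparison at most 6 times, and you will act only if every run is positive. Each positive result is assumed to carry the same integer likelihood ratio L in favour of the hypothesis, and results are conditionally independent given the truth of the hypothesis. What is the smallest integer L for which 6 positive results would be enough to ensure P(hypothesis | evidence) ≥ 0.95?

Prior odds = 0.031/0.969 = 31/969.
Target odds = 0.95/0.05 = 19.
Need L⁶ ≥ 19 ÷ (31/969) = 18411/31.
2⁶ = 64 < 18411/31 ≤ 729 = 3⁶, so L = 3.

3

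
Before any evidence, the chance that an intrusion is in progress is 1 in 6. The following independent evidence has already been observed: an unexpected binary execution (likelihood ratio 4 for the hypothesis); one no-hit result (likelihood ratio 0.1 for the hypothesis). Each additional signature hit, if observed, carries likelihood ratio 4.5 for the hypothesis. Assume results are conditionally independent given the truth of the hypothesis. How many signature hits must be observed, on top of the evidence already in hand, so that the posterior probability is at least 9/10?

4

Prior odds = (1/6)/(5/6) = 0.2.
Combined Bayes factor of the evidence already in hand = 4 × 0.1 = 0.4.
Odds after that evidence = 0.2 × 0.4 = 0.08.
Target odds = 0.9/0.1 = 9.
Need 4.5ⁿ ≥ 9 ÷ 0.08 = 112.5.
4.5³ = 91.125 falls short of 112.5 but 4.5⁴ = 410.0625 reaches it, so n = 4.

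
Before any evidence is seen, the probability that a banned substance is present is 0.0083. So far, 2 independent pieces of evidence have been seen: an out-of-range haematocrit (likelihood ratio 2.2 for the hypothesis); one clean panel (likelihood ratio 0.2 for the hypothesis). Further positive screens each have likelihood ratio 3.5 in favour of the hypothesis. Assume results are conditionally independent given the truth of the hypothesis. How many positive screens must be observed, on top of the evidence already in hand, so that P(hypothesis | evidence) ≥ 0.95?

7

Prior odds = 0.0083/0.9917 = 83/9917.
Combined Bayes factor of the evidence already in hand = 2.2 × 0.2 = 0.44.
Odds after that evidence = (83/9917) × 0.44 = 913/247925.
Target odds = 0.95/0.05 = 19.
Need 3.5ⁿ ≥ 19 ÷ (913/247925) = 4710575/913.
3.5⁶ = 1838.265625 falls short of 4710575/913 but 3.5⁷ = 823543/128 reaches it, so n = 7.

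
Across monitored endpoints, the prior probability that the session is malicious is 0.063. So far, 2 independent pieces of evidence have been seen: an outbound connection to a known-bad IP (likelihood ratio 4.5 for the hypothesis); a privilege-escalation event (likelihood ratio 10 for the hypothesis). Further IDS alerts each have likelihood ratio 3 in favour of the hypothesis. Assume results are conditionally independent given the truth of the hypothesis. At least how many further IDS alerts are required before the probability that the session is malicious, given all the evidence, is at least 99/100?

Prior odds = 0.063/0.937 = 63/937.
Combined Bayes factor of the evidence already in hand = 4.5 × 10 = 45.
Odds after that evidence = (63/937) × 45 = 2835/937.
Target odds = 0.99/0.01 = 99.
Need 3ⁿ ≥ 99 ÷ (2835/937) = 10307/315.
3³ = 27 falls short of 10307/315 but 3⁴ = 81 reaches it, so n = 4.

4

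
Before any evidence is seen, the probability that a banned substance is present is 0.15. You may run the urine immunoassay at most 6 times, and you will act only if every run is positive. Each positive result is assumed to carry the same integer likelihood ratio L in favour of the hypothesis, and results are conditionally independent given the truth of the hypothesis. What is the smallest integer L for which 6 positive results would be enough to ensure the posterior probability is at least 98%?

Prior odds = 0.15/0.85 = 3/17.
Target odds = 0.98/0.02 = 49.
Need L⁶ ≥ 49 ÷ (3/17) = 833/3.
2⁶ = 64 < 833/3 ≤ 729 = 3⁶, so L = 3.

3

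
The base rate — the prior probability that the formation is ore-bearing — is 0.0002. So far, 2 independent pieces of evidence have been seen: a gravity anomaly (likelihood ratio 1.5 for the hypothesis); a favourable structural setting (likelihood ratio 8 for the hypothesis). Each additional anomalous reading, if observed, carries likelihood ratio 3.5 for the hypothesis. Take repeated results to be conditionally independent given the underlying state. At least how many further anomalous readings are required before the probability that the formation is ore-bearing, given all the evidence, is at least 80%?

Prior odds = 0.0002/0.9998 = 1/4999.
Combined Bayes factor of the evidence already in hand = 1.5 × 8 = 12.
Odds after that evidence = (1/4999) × 12 = 12/4999.
Target odds = 0.8/0.2 = 4.
Need 3.5ⁿ ≥ 4 ÷ (12/4999) = 4999/3.
3.5⁵ = 525.21875 falls short of 4999/3 but 3.5⁶ = 1838.265625 reaches it, so n = 6.

6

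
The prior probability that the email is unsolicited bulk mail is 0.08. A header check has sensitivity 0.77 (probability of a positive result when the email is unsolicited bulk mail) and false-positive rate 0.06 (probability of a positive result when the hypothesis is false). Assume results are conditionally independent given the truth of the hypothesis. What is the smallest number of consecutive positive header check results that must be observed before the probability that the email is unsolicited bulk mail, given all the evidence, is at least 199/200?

Prior odds = 0.08/0.92 = 2/23.
Likelihood ratio of a positive result = 0.77/0.06 = 77/6.
Target posterior odds = 0.995/0.005 = 199.
Require (77/6)ⁿ ≥ 199 ÷ (2/23) = 2288.5.
(77/6)³ = 456533/216 falls short of 2288.5 but (77/6)⁴ = 35153041/1296 reaches it, so n = 4.

4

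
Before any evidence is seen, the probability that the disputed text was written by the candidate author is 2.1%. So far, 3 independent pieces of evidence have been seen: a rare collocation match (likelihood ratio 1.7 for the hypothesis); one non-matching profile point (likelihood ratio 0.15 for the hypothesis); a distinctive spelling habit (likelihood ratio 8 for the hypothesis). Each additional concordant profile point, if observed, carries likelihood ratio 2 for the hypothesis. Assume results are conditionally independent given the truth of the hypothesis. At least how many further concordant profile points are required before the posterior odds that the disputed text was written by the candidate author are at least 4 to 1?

Prior odds = 0.021/0.979 = 21/979.
Combined Bayes factor of the evidence already in hand = 1.7 × 0.15 × 8 = 2.04.
Odds after that evidence = (21/979) × 2.04 = 1071/24475.
Target odds = 4.
Need 2ⁿ ≥ 4 ÷ (1071/24475) = 97900/1071.
2⁶ = 64 falls short of 97900/1071 but 2⁷ = 128 reaches it, so n = 7.

7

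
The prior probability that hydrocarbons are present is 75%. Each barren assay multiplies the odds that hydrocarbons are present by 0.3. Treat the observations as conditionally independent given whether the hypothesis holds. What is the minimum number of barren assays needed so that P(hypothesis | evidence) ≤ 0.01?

Prior odds = 0.75/0.25 = 3.
Likelihood ratio per barren assay = 0.3.
Target posterior odds = 0.01/0.99 = 1/99.
Require 0.3ⁿ ≤ 1/99 ÷ 3 = 1/297.
0.3⁴ = 0.0081 is still above 1/297 but 0.3⁵ = 243/100000 is at or below it, so n = 5.

5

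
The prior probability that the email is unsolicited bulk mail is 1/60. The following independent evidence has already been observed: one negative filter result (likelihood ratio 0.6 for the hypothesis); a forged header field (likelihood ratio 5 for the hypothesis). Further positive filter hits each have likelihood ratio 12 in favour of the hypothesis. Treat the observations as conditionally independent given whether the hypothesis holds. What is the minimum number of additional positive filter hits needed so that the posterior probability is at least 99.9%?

Prior odds = (1/60)/(59/60) = 1/59.
Combined Bayes factor of the evidence already in hand = 0.6 × 5 = 3.
Odds after that evidence = (1/59) × 3 = 3/59.
Target odds = 0.999/0.001 = 999.
Need 12ⁿ ≥ 999 ÷ (3/59) = 19647.
12³ = 1728 falls short of 19647 but 12⁴ = 20736 reaches it, so n = 4.

4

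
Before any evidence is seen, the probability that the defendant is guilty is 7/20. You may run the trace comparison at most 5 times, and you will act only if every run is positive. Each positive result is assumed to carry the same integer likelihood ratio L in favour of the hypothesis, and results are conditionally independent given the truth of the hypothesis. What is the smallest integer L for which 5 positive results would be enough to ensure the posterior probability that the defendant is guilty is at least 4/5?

Prior odds = 0.35/0.65 = 7/13.
Target odds = 0.8/0.2 = 4.
Need L⁵ ≥ 4 ÷ (7/13) = 52/7.
1⁵ = 1 < 52/7 ≤ 32 = 2⁵, so L = 2.

2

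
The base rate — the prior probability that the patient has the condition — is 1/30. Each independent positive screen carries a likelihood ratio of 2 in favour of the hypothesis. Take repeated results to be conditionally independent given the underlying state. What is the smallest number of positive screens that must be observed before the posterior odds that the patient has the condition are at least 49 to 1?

11

Prior odds = (1/30)/(29/30) = 1/29.
Likelihood ratio per positive screen = 2.
Target odds = 49.
Need (1/29) × 2ⁿ ≥ 49, i.e. 2ⁿ ≥ 1421.
2¹⁰ = 1024 falls short of 1421 but 2¹¹ = 2048 reaches it, so n = 11.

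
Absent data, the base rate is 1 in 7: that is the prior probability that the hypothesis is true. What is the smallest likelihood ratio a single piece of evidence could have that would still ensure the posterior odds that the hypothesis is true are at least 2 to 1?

Prior odds = (1/7)/(6/7) = 1/6.
Target odds = 2.
Required Bayes factor = 2 ÷ (1/6) = 12.

12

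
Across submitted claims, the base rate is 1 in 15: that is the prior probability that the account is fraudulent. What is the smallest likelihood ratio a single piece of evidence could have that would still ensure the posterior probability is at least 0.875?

Prior odds = (1/15)/(14/15) = 1/14.
Target odds = 0.875/0.125 = 7.
Required Bayes factor = 7 ÷ (1/14) = 98.

98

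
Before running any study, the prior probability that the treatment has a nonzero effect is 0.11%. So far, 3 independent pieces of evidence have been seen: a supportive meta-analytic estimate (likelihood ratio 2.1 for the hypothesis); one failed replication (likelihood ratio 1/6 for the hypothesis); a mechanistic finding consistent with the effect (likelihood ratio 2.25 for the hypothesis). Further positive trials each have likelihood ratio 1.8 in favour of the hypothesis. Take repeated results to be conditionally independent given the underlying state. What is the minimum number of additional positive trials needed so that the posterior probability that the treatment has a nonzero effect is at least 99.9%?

24

Prior odds = 0.0011/0.9989 = 11/9989.
Combined Bayes factor of the evidence already in hand = 2.1 × (1/6) × 2.25 = 0.7875.
Odds after that evidence = (11/9989) × 0.7875 = 99/114160.
Target odds = 0.999/0.001 = 999.
Need 1.8ⁿ ≥ 999 ÷ (99/114160) = 12671760/11.
1.8²³ ≈743477 falls short of 12671760/11 but 1.8²⁴ ≈1.33826e+06 reaches it, so n = 24.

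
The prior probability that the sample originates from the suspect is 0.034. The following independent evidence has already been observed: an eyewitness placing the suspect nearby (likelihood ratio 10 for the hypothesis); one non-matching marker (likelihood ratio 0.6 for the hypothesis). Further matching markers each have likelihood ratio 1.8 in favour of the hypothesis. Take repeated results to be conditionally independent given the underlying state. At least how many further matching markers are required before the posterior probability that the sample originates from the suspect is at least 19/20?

Prior odds = 0.034/0.966 = 17/483.
Combined Bayes factor of the evidence already in hand = 10 × 0.6 = 6.
Odds after that evidence = (17/483) × 6 = 34/161.
Target odds = 0.95/0.05 = 19.
Need 1.8ⁿ ≥ 19 ÷ (34/161) = 3059/34.
1.8⁷ = 4782969/78125 falls short of 3059/34 but 1.8⁸ = 43046721/390625 reaches it, so n = 8.

8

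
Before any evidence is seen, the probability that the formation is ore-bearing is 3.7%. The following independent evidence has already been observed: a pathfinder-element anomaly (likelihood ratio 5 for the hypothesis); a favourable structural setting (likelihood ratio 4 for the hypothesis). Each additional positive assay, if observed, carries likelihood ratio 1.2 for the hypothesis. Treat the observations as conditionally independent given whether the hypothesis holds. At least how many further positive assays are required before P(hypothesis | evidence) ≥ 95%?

Prior odds = 0.037/0.963 = 37/963.
Combined Bayes factor of the evidence already in hand = 5 × 4 = 20.
Odds after that evidence = (37/963) × 20 = 740/963.
Target odds = 0.95/0.05 = 19.
Need 1.2ⁿ ≥ 19 ÷ (740/963) = 18297/740.
1.2¹⁷ ≈22.1861 falls short of 18297/740 but 1.2¹⁸ ≈26.6233 reaches it, so n = 18.

18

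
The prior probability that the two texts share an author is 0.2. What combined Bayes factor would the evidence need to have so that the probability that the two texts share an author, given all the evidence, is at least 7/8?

Prior odds = 0.2/0.8 = 0.25.
Target odds = 0.875/0.125 = 7.
Required Bayes factor = 7 ÷ 0.25 = 28.

28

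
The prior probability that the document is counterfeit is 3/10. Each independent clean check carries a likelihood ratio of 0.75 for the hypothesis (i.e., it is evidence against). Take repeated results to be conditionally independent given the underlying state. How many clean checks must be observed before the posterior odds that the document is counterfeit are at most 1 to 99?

Prior odds: 0.3 ÷ 0.7 = 3/7.
Likelihood ratio per clean check = 0.75.
Target odds = 1/99.
Need (3/7) × 0.75ⁿ ≤ 1/99, i.e. 0.75ⁿ ≤ 7/297.
0.75¹³ = 1594323/67108864 is still above 7/297 but 0.75¹⁴ = 4782969/268435456 is at or below it, so n = 14.

14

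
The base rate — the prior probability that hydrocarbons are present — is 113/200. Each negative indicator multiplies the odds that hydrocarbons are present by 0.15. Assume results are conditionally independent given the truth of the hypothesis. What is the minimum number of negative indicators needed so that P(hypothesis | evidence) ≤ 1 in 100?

3

Prior odds: 0.565 ÷ 0.435 = 113/87.
Likelihood ratio per negative indicator = 0.15.
Target posterior odds = 0.01/0.99 = 1/99.
Require 0.15ⁿ ≤ 1/99 ÷ (113/87) = 29/3729.
0.15² = 0.0225 is still above 29/3729 but 0.15³ = 0.003375 is at or below it, so n = 3.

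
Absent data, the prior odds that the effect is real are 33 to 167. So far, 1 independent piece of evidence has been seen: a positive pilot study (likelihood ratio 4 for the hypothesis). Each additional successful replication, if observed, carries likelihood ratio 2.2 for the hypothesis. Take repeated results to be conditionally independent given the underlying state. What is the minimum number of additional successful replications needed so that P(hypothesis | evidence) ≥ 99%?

7

Prior odds = 33/167.
Bayes factor of the evidence already in hand = 4.
Odds after that evidence = (33/167) × 4 = 132/167.
Target odds = 0.99/0.01 = 99.
Need 2.2ⁿ ≥ 99 ÷ (132/167) = 125.25.
2.2⁶ = 1771561/15625 falls short of 125.25 but 2.2⁷ = 19487171/78125 reaches it, so n = 7.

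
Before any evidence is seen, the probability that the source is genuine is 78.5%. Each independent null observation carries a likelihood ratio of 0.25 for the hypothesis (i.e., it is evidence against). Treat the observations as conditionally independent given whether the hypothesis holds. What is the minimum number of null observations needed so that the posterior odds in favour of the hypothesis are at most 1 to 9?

3

Prior odds = 0.785/0.215 = 157/43.
Likelihood ratio per null observation = 0.25.
Target odds = 1/9.
Need (157/43) × 0.25ⁿ ≤ 1/9, i.e. 0.25ⁿ ≤ 43/1413.
0.25² = 0.0625 is still above 43/1413 but 0.25³ = 0.015625 is at or below it, so n = 3.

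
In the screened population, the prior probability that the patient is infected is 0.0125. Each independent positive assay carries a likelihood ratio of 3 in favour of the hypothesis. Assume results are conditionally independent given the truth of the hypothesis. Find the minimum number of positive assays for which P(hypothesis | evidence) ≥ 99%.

Prior odds: 0.0125 ÷ 0.9875 = 1/79.
Likelihood ratio per positive assay = 3.
Target odds: 0.99 ÷ 0.01 = 99.
Require 3ⁿ ≥ 99 ÷ (1/79) = 7821.
3⁸ = 6561 falls short of 7821 but 3⁹ = 19683 reaches it, so n = 9.

9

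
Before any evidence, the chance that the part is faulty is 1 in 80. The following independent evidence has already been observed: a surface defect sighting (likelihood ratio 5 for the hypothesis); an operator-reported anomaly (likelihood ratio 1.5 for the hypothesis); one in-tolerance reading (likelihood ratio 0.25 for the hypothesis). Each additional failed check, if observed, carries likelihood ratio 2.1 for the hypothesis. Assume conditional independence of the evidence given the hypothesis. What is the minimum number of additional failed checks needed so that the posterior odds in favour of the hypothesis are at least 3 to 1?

Prior odds = 0.0125/0.9875 = 1/79.
Combined Bayes factor of the evidence already in hand = 5 × 1.5 × 0.25 = 1.875.
Odds after that evidence = (1/79) × 1.875 = 15/632.
Target odds = 3.
Need 2.1ⁿ ≥ 3 ÷ (15/632) = 126.4.
2.1⁶ = 85766121/1000000 falls short of 126.4 but 2.1⁷ ≈180.109 reaches it, so n = 7.

7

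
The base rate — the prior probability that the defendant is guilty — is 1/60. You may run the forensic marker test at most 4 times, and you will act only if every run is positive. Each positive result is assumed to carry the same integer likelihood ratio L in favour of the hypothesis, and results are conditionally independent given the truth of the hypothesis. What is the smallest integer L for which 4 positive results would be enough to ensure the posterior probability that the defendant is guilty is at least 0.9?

5

Prior odds = (1/60)/(59/60) = 1/59.
Target odds = 0.9/0.1 = 9.
Need L⁴ ≥ 9 ÷ (1/59) = 531.
4⁴ = 256 < 531 ≤ 625 = 5⁴, so L = 5.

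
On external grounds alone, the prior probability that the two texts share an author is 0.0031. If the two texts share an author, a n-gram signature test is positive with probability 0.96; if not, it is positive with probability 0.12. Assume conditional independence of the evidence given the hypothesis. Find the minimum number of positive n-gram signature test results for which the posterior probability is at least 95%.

5

Prior odds = 0.0031/0.9969 = 31/9969.
Likelihood ratio of a positive = 0.96/0.12 = 8.
Target odds: 0.95 ÷ 0.05 = 19.
Need (31/9969) × 8ⁿ ≥ 19, i.e. 8ⁿ ≥ 189411/31.
8⁴ = 4096 falls short of 189411/31 but 8⁵ = 32768 reaches it, so n = 5.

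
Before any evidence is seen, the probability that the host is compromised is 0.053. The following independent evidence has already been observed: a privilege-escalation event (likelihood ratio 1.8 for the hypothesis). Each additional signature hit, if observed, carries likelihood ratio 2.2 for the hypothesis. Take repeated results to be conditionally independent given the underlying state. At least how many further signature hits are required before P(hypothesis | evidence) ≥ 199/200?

Prior odds = 0.053/0.947 = 53/947.
Bayes factor of the evidence already in hand = 1.8.
Odds after that evidence = (53/947) × 1.8 = 477/4735.
Target odds = 0.995/0.005 = 199.
Need 2.2ⁿ ≥ 199 ÷ (477/4735) = 942265/477.
2.2⁹ ≈1207.27 falls short of 942265/477 but 2.2¹⁰ ≈2655.99 reaches it, so n = 10.

10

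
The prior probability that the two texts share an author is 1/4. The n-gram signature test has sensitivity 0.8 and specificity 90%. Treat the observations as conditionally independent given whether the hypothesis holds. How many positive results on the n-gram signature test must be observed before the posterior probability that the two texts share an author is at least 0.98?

3

Prior odds = 0.25/0.75 = 1/3.
False-positive rate = 1 − 0.9 = 0.1; likelihood ratio of a positive = 0.8/0.1 = 8.
Target posterior odds = 0.98/0.02 = 49.
Need (1/3) × 8ⁿ ≥ 49, i.e. 8ⁿ ≥ 147.
8² = 64 falls short of 147 but 8³ = 512 reaches it, so n = 3.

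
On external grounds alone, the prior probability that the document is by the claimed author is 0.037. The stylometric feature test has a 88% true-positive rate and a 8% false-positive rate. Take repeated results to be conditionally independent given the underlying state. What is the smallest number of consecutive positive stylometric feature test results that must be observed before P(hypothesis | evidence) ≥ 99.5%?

4

Prior odds = 0.037/0.963 = 37/963.
Likelihood ratio of a positive result = 0.88/0.08 = 11.
Target odds: 0.995 ÷ 0.005 = 199.
Need (37/963) × 11ⁿ ≥ 199, i.e. 11ⁿ ≥ 191637/37.
11³ = 1331 falls short of 191637/37 but 11⁴ = 14641 reaches it, so n = 4.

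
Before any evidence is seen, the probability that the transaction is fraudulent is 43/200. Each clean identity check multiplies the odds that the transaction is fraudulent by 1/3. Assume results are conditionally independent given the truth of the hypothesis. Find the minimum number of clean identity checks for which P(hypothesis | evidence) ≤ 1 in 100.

4

Prior odds: 0.215 ÷ 0.785 = 43/157.
Likelihood ratio per clean identity check = 1/3.
Target posterior odds = 0.01/0.99 = 1/99.
Require (1/3)ⁿ ≤ 1/99 ÷ (43/157) = 157/4257.
(1/3)³ = 1/27 is still above 157/4257 but (1/3)⁴ = 1/81 is at or below it, so n = 4.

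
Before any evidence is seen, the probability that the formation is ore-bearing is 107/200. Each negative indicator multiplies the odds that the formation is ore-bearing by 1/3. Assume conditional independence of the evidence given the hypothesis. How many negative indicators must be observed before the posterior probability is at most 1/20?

Prior odds = 0.535/0.465 = 107/93.
Likelihood ratio per negative indicator = 1/3.
Target odds: 0.05 ÷ 0.95 = 1/19.
Need (107/93) × (1/3)ⁿ ≤ 1/19, i.e. (1/3)ⁿ ≤ 93/2033.
(1/3)² = 1/9 is still above 93/2033 but (1/3)³ = 1/27 is at or below it, so n = 3.

3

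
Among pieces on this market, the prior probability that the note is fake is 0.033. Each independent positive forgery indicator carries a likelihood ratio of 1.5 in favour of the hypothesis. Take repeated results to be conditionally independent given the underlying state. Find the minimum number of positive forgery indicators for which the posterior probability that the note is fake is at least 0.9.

Prior odds = 0.033/0.967 = 33/967.
Likelihood ratio per positive forgery indicator = 1.5.
Target posterior odds = 0.9/0.1 = 9.
Require 1.5ⁿ ≥ 9 ÷ (33/967) = 2901/11.
1.5¹³ = 1594323/8192 falls short of 2901/11 but 1.5¹⁴ = 4782969/16384 reaches it, so n = 14.

14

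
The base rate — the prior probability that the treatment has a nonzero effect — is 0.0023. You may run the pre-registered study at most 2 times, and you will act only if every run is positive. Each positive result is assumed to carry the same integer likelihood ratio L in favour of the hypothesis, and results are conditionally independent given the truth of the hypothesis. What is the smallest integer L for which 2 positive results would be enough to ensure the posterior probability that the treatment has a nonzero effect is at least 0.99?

208

Prior odds = 0.0023/0.9977 = 23/9977.
Target odds = 0.99/0.01 = 99.
Need L² ≥ 99 ÷ (23/9977) = 987723/23.
207² = 42849 < 987723/23 ≤ 43264 = 208², so L = 208.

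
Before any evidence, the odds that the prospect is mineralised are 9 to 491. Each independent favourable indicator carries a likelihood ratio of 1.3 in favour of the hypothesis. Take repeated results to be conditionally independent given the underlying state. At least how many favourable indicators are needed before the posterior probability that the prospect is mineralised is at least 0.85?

22

Prior odds = 9/491.
Likelihood ratio per favourable indicator = 1.3.
Target posterior odds = 0.85/0.15 = 17/3.
Need (9/491) × 1.3ⁿ ≥ 17/3, i.e. 1.3ⁿ ≥ 8347/27.
1.3²¹ ≈247.065 falls short of 8347/27 but 1.3²² ≈321.184 reaches it, so n = 22.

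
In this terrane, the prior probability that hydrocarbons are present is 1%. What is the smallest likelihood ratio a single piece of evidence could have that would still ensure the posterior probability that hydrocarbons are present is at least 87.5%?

Prior odds = 0.01/0.99 = 1/99.
Target odds = 0.875/0.125 = 7.
Required Bayes factor = 7 ÷ (1/99) = 693.

693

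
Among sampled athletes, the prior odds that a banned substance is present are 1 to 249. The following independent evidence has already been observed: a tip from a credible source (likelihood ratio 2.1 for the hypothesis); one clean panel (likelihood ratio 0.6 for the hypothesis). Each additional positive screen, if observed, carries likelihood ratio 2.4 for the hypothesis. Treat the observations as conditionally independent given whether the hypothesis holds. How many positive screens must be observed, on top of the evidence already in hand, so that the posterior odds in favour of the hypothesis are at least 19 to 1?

Prior odds = 1/249.
Combined Bayes factor of the evidence already in hand = 2.1 × 0.6 = 1.26.
Odds after that evidence = (1/249) × 1.26 = 21/4150.
Target odds = 19.
Need 2.4ⁿ ≥ 19 ÷ (21/4150) = 78850/21.
2.4⁹ ≈2641.81 falls short of 78850/21 but 2.4¹⁰ ≈6340.34 reaches it, so n = 10.

10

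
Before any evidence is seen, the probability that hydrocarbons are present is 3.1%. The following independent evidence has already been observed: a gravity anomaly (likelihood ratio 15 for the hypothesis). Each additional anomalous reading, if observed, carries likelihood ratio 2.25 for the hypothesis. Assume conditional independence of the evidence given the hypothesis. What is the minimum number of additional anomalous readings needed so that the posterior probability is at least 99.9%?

Prior odds = 0.031/0.969 = 31/969.
Bayes factor of the evidence already in hand = 15.
Odds after that evidence = (31/969) × 15 = 155/323.
Target odds = 0.999/0.001 = 999.
Need 2.25ⁿ ≥ 999 ÷ (155/323) = 322677/155.
2.25⁹ = 387420489/262144 falls short of 322677/155 but 2.25¹⁰ ≈3325.26 reaches it, so n = 10.

10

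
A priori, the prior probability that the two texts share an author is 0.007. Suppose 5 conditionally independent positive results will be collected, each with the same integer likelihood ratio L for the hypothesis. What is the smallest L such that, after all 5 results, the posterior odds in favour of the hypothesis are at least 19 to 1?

Prior odds = 0.007/0.993 = 7/993.
Target odds = 19.
Need L⁵ ≥ 19 ÷ (7/993) = 18867/7.
4⁵ = 1024 < 18867/7 ≤ 3125 = 5⁵, so L = 5.

5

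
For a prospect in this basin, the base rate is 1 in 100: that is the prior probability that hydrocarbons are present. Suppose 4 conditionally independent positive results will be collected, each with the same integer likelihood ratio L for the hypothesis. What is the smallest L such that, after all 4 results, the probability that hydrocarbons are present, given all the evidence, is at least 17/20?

Prior odds = 0.01/0.99 = 1/99.
Target odds = 0.85/0.15 = 17/3.
Need L⁴ ≥ 17/3 ÷ (1/99) = 561.
4⁴ = 256 < 561 ≤ 625 = 5⁴, so L = 5.

5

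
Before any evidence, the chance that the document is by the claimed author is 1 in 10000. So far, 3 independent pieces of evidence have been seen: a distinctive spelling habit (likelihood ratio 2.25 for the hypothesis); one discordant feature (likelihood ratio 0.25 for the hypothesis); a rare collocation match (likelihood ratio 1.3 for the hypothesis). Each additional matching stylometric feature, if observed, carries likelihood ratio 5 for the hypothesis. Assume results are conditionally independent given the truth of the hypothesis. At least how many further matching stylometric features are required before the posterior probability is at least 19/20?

8

Prior odds = 0.0001/0.9999 = 1/9999.
Combined Bayes factor of the evidence already in hand = 2.25 × 0.25 × 1.3 = 0.73125.
Odds after that evidence = (1/9999) × 0.73125 = 13/177760.
Target odds = 0.95/0.05 = 19.
Need 5ⁿ ≥ 19 ÷ (13/177760) = 3377440/13.
5⁷ = 78125 falls short of 3377440/13 but 5⁸ = 390625 reaches it, so n = 8.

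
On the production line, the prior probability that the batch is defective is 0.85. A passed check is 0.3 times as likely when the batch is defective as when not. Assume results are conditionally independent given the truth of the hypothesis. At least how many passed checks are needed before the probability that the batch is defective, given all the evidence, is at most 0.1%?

Prior odds: 0.85 ÷ 0.15 = 17/3.
Likelihood ratio per passed check = 0.3.
Target odds: 0.001 ÷ 0.999 = 1/999.
Need (17/3) × 0.3ⁿ ≤ 1/999, i.e. 0.3ⁿ ≤ 1/5661.
0.3⁷ = 2187/10000000 is still above 1/5661 but 0.3⁸ = 6561/100000000 is at or below it, so n = 8.

8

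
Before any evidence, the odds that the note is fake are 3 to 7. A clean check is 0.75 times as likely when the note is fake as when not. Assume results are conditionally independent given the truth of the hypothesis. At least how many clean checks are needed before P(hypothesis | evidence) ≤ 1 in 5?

2

Prior odds = 3/7.
Likelihood ratio per clean check = 0.75.
Target posterior odds = 0.2/0.8 = 0.25.
Require 0.75ⁿ ≤ 0.25 ÷ (3/7) = 7/12.
0.75¹ = 0.75 is still above 7/12 but 0.75² = 0.5625 is at or below it, so n = 2.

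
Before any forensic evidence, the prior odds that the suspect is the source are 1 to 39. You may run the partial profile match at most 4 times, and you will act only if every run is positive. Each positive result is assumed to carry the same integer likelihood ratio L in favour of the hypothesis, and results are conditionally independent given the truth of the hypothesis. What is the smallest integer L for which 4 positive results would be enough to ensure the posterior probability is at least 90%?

5

Prior odds = 1/39.
Target odds = 0.9/0.1 = 9.
Need L⁴ ≥ 9 ÷ (1/39) = 351.
4⁴ = 256 < 351 ≤ 625 = 5⁴, so L = 5.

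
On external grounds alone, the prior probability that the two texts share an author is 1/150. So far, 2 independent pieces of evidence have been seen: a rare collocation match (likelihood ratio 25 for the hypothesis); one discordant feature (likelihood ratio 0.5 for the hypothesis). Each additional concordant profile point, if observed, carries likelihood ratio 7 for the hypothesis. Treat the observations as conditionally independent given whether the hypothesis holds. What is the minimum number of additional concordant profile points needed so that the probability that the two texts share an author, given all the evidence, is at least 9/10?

3

Prior odds = (1/150)/(149/150) = 1/149.
Combined Bayes factor of the evidence already in hand = 25 × 0.5 = 12.5.
Odds after that evidence = (1/149) × 12.5 = 25/298.
Target odds = 0.9/0.1 = 9.
Need 7ⁿ ≥ 9 ÷ (25/298) = 107.28.
7² = 49 falls short of 107.28 but 7³ = 343 reaches it, so n = 3.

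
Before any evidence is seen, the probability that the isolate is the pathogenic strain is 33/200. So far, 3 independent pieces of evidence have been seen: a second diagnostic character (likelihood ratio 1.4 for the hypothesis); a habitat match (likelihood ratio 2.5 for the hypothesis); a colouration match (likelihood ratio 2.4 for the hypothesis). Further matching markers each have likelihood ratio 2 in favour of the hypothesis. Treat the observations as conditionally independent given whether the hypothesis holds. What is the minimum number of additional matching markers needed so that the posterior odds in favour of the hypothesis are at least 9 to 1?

3

Prior odds = 0.165/0.835 = 33/167.
Combined Bayes factor of the evidence already in hand = 1.4 × 2.5 × 2.4 = 8.4.
Odds after that evidence = (33/167) × 8.4 = 1386/835.
Target odds = 9.
Need 2ⁿ ≥ 9 ÷ (1386/835) = 835/154.
2² = 4 falls short of 835/154 but 2³ = 8 reaches it, so n = 3.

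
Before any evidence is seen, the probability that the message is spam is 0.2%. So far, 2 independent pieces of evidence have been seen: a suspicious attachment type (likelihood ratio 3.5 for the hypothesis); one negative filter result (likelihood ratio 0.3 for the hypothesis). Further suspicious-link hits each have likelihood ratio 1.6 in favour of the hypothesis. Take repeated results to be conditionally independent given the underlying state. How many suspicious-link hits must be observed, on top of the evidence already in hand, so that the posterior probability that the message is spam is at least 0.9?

Prior odds = 0.002/0.998 = 1/499.
Combined Bayes factor of the evidence already in hand = 3.5 × 0.3 = 1.05.
Odds after that evidence = (1/499) × 1.05 = 21/9980.
Target odds = 0.9/0.1 = 9.
Need 1.6ⁿ ≥ 9 ÷ (21/9980) = 29940/7.
1.6¹⁷ ≈2951.48 falls short of 29940/7 but 1.6¹⁸ ≈4722.37 reaches it, so n = 18.

18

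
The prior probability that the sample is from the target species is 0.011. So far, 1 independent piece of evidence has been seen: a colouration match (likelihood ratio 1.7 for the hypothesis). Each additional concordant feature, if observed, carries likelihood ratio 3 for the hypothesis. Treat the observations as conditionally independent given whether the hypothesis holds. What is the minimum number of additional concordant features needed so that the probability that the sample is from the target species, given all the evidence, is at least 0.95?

Prior odds = 0.011/0.989 = 11/989.
Bayes factor of the evidence already in hand = 1.7.
Odds after that evidence = (11/989) × 1.7 = 187/9890.
Target odds = 0.95/0.05 = 19.
Need 3ⁿ ≥ 19 ÷ (187/9890) = 187910/187.
3⁶ = 729 falls short of 187910/187 but 3⁷ = 2187 reaches it, so n = 7.

7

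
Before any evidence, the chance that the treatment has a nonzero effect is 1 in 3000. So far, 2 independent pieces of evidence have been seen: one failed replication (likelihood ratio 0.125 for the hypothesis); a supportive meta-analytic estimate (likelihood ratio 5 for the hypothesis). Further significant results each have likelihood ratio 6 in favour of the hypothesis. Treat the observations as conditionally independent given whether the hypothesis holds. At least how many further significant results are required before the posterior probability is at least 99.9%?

Prior odds = (1/3000)/(2999/3000) = 1/2999.
Combined Bayes factor of the evidence already in hand = 0.125 × 5 = 0.625.
Odds after that evidence = (1/2999) × 0.625 = 5/23992.
Target odds = 0.999/0.001 = 999.
Need 6ⁿ ≥ 999 ÷ (5/23992) = 4793601.6.
6⁸ = 1679616 falls short of 4793601.6 but 6⁹ = 10077696 reaches it, so n = 9.

9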